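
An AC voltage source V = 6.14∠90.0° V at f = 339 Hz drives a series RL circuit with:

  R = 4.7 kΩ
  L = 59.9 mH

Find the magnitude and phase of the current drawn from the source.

Step 1 — Angular frequency: ω = 2π·f = 2π·339 = 2130 rad/s.
Step 2 — Component impedances:
  R: Z = R = 4700 Ω
  L: Z = jωL = j·2130·0.0599 = 0 + j127.6 Ω
Step 3 — Series combination: Z_total = R + L = 4700 + j127.6 Ω = 4702∠1.6° Ω.
Step 4 — Source phasor: V = 6.14∠90.0° V = 0 + j6.14 V.
Step 5 — Ohm's law: I = V / Z_total = (0 + j6.14) / (4700 + j127.6) = 3.544e-05 + j0.001305 A.
Step 6 — Convert to polar: |I| = 0.001306 A, ∠I = 88.4°.

I = 0.001306∠88.4° A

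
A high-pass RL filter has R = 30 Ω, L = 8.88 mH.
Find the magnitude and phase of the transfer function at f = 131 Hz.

Step 1 — Angular frequency: ω = 2π·131 = 823.1 rad/s.
Step 2 — Transfer function: H(jω) = jωL/(R + jωL).
Step 3 — Numerator jωL = j·7.309; denominator R + jωL = 30 + j7.309.
Step 4 — H = 0.05603 + j0.23.
Step 5 — Magnitude: |H| = 0.2367 (-12.5 dB); phase: φ = 76.3°.

|H| = 0.2367 (-12.5 dB), φ = 76.3°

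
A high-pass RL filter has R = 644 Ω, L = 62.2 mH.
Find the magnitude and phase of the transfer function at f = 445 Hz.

Step 1 — Angular frequency: ω = 2π·445 = 2796 rad/s.
Step 2 — Transfer function: H(jω) = jωL/(R + jωL).
Step 3 — Numerator jωL = j·173.9; denominator R + jωL = 644 + j173.9.
Step 4 — H = 0.06797 + j0.2517.
Step 5 — Magnitude: |H| = 0.2607 (-11.7 dB); phase: φ = 74.9°.

|H| = 0.2607 (-11.7 dB), φ = 74.9°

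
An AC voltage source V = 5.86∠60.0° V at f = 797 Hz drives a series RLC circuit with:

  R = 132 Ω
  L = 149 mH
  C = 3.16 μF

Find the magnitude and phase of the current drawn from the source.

Step 1 — Angular frequency: ω = 2π·f = 2π·797 = 5008 rad/s.
Step 2 — Component impedances:
  R: Z = R = 132 Ω
  L: Z = jωL = j·5008·0.149 = 0 + j746.1 Ω
  C: Z = 1/(jωC) = -j/(ω·C) = 0 - j63.19 Ω
Step 3 — Series combination: Z_total = R + L + C = 132 + j683 Ω = 695.6∠79.1° Ω.
Step 4 — Source phasor: V = 5.86∠60.0° V = 2.93 + j5.075 V.
Step 5 — Ohm's law: I = V / Z_total = (2.93 + j5.075) / (132 + j683) = 0.007963 - j0.002751 A.
Step 6 — Convert to polar: |I| = 0.008424 A, ∠I = -19.1°.

I = 0.008424∠-19.1° A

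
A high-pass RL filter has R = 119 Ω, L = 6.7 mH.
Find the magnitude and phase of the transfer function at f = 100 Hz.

Step 1 — Angular frequency: ω = 2π·100 = 628.3 rad/s.
Step 2 — Transfer function: H(jω) = jωL/(R + jωL).
Step 3 — Numerator jωL = j·4.21; denominator R + jωL = 119 + j4.21.
Step 4 — H = 0.00125 + j0.03533.
Step 5 — Magnitude: |H| = 0.03535 (-29.0 dB); phase: φ = 88.0°.

|H| = 0.03535 (-29.0 dB), φ = 88.0°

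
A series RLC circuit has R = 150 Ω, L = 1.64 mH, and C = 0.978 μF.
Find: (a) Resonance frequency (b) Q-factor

Step 1 — Resonance condition Im(Z)=0 gives ω₀ = 1/√(LC).
Step 2 — ω₀ = 1/√(0.00164·9.78e-07) = 2.497e+04 rad/s.
Step 3 — f₀ = ω₀/(2π) = 3974 Hz.
Step 4 — Series Q: Q = ω₀L/R = 2.497e+04·0.00164/150 = 0.273.

(a) f₀ = 3974 Hz  (b) Q = 0.273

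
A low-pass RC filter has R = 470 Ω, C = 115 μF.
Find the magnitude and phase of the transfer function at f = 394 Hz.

Step 1 — Angular frequency: ω = 2π·394 = 2476 rad/s.
Step 2 — Transfer function: H(jω) = 1/(1 + jωRC).
Step 3 — Denominator: 1 + jωRC = 1 + j·2476·470·0.000115 = 1 + j133.8.
Step 4 — H = 5.585e-05 - j0.007473.
Step 5 — Magnitude: |H| = 0.007473 (-42.5 dB); phase: φ = -89.6°.

|H| = 0.007473 (-42.5 dB), φ = -89.6°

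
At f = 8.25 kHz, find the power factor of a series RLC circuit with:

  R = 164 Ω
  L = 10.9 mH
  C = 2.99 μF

Step 1 — Angular frequency: ω = 2π·f = 2π·8250 = 5.184e+04 rad/s.
Step 2 — Component impedances:
  R: Z = R = 164 Ω
  L: Z = jωL = j·5.184e+04·0.0109 = 0 + j565 Ω
  C: Z = 1/(jωC) = -j/(ω·C) = 0 - j6.452 Ω
Step 3 — Series combination: Z_total = R + L + C = 164 + j558.6 Ω = 582.1∠73.6° Ω.
Step 4 — Power factor: PF = cos(φ) = Re(Z)/|Z| = 164/582.1 = 0.2817.
Step 5 — Type: Im(Z) = 558.6 ⇒ lagging (phase φ = 73.6°).

PF = 0.2817 (lagging, φ = 73.6°)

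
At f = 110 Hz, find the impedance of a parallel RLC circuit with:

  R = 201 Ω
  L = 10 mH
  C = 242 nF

Step 1 — Angular frequency: ω = 2π·f = 2π·110 = 691.2 rad/s.
Step 2 — Component impedances:
  R: Z = R = 201 Ω
  L: Z = jωL = j·691.2·0.01 = 0 + j6.912 Ω
  C: Z = 1/(jωC) = -j/(ω·C) = 0 - j5979 Ω
Step 3 — Parallel combination: 1/Z_total = 1/R + 1/L + 1/C; Z_total = 0.2379 + j6.911 Ω = 6.915∠88.0° Ω.

Z = 0.2379 + j6.911 Ω = 6.915∠88.0° Ω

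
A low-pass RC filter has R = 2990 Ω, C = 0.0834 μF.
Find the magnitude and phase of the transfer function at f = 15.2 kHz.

Step 1 — Angular frequency: ω = 2π·1.52e+04 = 9.55e+04 rad/s.
Step 2 — Transfer function: H(jω) = 1/(1 + jωRC).
Step 3 — Denominator: 1 + jωRC = 1 + j·9.55e+04·2990·8.34e-08 = 1 + j23.82.
Step 4 — H = 0.00176 - j0.04192.
Step 5 — Magnitude: |H| = 0.04195 (-27.5 dB); phase: φ = -87.6°.

|H| = 0.04195 (-27.5 dB), φ = -87.6°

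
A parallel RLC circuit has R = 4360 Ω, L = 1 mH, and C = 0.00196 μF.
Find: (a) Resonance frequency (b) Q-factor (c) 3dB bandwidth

Step 1 — Resonance: ω₀ = 1/√(LC) = 1/√(0.001·1.96e-09) = 7.143e+05 rad/s.
Step 2 — f₀ = ω₀/(2π) = 1.137e+05 Hz.
Step 3 — Parallel Q: Q = R/(ω₀L) = 4360/(7.143e+05·0.001) = 6.104.
Step 4 — Bandwidth: Δω = ω₀/Q = 1.17e+05 rad/s; BW = Δω/(2π) = 1.862e+04 Hz.

(a) f₀ = 1.137e+05 Hz  (b) Q = 6.104  (c) BW = 1.862e+04 Hz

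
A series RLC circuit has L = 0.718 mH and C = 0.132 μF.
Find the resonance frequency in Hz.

Step 1 — Resonance condition Im(Z)=0 gives ω₀ = 1/√(LC).
Step 2 — ω₀ = 1/√(0.000718·1.32e-07) = 1.027e+05 rad/s.
Step 3 — f₀ = ω₀/(2π) = 1.635e+04 Hz.

f₀ = 1.635e+04 Hz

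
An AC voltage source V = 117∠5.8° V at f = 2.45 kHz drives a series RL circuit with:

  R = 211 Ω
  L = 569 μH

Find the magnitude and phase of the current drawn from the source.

Step 1 — Angular frequency: ω = 2π·f = 2π·2450 = 1.539e+04 rad/s.
Step 2 — Component impedances:
  R: Z = R = 211 Ω
  L: Z = jωL = j·1.539e+04·0.000569 = 0 + j8.759 Ω
Step 3 — Series combination: Z_total = R + L = 211 + j8.759 Ω = 211.2∠2.4° Ω.
Step 4 — Source phasor: V = 117∠5.8° V = 116.4 + j11.82 V.
Step 5 — Ohm's law: I = V / Z_total = (116.4 + j11.82) / (211 + j8.759) = 0.553 + j0.03308 A.
Step 6 — Convert to polar: |I| = 0.554 A, ∠I = 3.4°.

I = 0.554∠3.4° A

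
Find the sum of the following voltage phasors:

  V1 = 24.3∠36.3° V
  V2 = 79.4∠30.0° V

Step 1 — Convert each phasor to rectangular form:
  V1 = 24.3·(cos(36.3°) + j·sin(36.3°)) = 19.58 + j14.39 V
  V2 = 79.4·(cos(30.0°) + j·sin(30.0°)) = 68.76 + j39.7 V
Step 2 — Sum components: V_total = 88.35 + j54.09 V.
Step 3 — Convert to polar: |V_total| = 103.6 V, ∠V_total = 31.5°.

V_total = 103.6∠31.5° V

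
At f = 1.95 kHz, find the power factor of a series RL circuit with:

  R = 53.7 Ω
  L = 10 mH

Step 1 — Angular frequency: ω = 2π·f = 2π·1950 = 1.225e+04 rad/s.
Step 2 — Component impedances:
  R: Z = R = 53.7 Ω
  L: Z = jωL = j·1.225e+04·0.01 = 0 + j122.5 Ω
Step 3 — Series combination: Z_total = R + L = 53.7 + j122.5 Ω = 133.8∠66.3° Ω.
Step 4 — Power factor: PF = cos(φ) = Re(Z)/|Z| = 53.7/133.77 = 0.4014.
Step 5 — Type: Im(Z) = 122.5 ⇒ lagging (phase φ = 66.3°).

PF = 0.4014 (lagging, φ = 66.3°)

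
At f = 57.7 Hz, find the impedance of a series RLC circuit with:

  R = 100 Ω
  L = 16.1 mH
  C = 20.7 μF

Step 1 — Angular frequency: ω = 2π·f = 2π·57.7 = 362.5 rad/s.
Step 2 — Component impedances:
  R: Z = R = 100 Ω
  L: Z = jωL = j·362.5·0.0161 = 0 + j5.837 Ω
  C: Z = 1/(jωC) = -j/(ω·C) = 0 - j133.3 Ω
Step 3 — Series combination: Z_total = R + L + C = 100 - j127.4 Ω = 162∠-51.9° Ω.

Z = 100 - j127.4 Ω = 162∠-51.9° Ω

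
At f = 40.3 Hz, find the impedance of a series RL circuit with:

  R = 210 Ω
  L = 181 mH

Step 1 — Angular frequency: ω = 2π·f = 2π·40.3 = 253.2 rad/s.
Step 2 — Component impedances:
  R: Z = R = 210 Ω
  L: Z = jωL = j·253.2·0.181 = 0 + j45.83 Ω
Step 3 — Series combination: Z_total = R + L = 210 + j45.83 Ω = 214.9∠12.3° Ω.

Z = 210 + j45.83 Ω = 214.9∠12.3° Ω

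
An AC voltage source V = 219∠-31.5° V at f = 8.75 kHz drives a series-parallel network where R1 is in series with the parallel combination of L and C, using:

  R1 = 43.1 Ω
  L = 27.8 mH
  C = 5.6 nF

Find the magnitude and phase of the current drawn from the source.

Step 1 — Angular frequency: ω = 2π·f = 2π·8750 = 5.498e+04 rad/s.
Step 2 — Component impedances:
  R1: Z = R = 43.1 Ω
  L: Z = jωL = j·5.498e+04·0.0278 = 0 + j1528 Ω
  C: Z = 1/(jωC) = -j/(ω·C) = 0 - j3248 Ω
Step 3 — Parallel branch: L || C = 1/(1/L + 1/C) = 0 + j2887 Ω.
Step 4 — Series with R1: Z_total = R1 + (L || C) = 43.1 + j2887 Ω = 2887∠89.1° Ω.
Step 5 — Source phasor: V = 219∠-31.5° V = 186.7 - j114.4 V.
Step 6 — Ohm's law: I = V / Z_total = (186.7 - j114.4) / (43.1 + j2887) = -0.03866 - j0.06526 A.
Step 7 — Convert to polar: |I| = 0.07586 A, ∠I = -120.6°.

I = 0.07586∠-120.6° A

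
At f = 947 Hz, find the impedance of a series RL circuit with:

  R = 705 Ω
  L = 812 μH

Step 1 — Angular frequency: ω = 2π·f = 2π·947 = 5950 rad/s.
Step 2 — Component impedances:
  R: Z = R = 705 Ω
  L: Z = jωL = j·5950·0.000812 = 0 + j4.832 Ω
Step 3 — Series combination: Z_total = R + L = 705 + j4.832 Ω = 705∠0.4° Ω.

Z = 705 + j4.832 Ω = 705∠0.4° Ω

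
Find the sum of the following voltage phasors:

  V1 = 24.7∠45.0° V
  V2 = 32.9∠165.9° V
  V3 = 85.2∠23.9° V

Step 1 — Convert each phasor to rectangular form:
  V1 = 24.7·(cos(45.0°) + j·sin(45.0°)) = 17.47 + j17.47 V
  V2 = 32.9·(cos(165.9°) + j·sin(165.9°)) = -31.91 + j8.015 V
  V3 = 85.2·(cos(23.9°) + j·sin(23.9°)) = 77.89 + j34.52 V
Step 2 — Sum components: V_total = 63.45 + j60 V.
Step 3 — Convert to polar: |V_total| = 87.33 V, ∠V_total = 43.4°.

V_total = 87.33∠43.4° V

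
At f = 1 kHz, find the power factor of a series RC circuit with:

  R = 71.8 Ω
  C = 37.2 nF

Step 1 — Angular frequency: ω = 2π·f = 2π·1000 = 6283 rad/s.
Step 2 — Component impedances:
  R: Z = R = 71.8 Ω
  C: Z = 1/(jωC) = -j/(ω·C) = 0 - j4278 Ω
Step 3 — Series combination: Z_total = R + C = 71.8 - j4278 Ω = 4279∠-89.0° Ω.
Step 4 — Power factor: PF = cos(φ) = Re(Z)/|Z| = 71.8/4279 = 0.01678.
Step 5 — Type: Im(Z) = -4278 ⇒ leading (phase φ = -89.0°).

PF = 0.01678 (leading, φ = -89.0°)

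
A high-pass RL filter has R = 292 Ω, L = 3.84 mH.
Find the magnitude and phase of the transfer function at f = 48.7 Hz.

Step 1 — Angular frequency: ω = 2π·48.7 = 306 rad/s.
Step 2 — Transfer function: H(jω) = jωL/(R + jωL).
Step 3 — Numerator jωL = j·1.175; denominator R + jωL = 292 + j1.175.
Step 4 — H = 1.619e-05 + j0.004024.
Step 5 — Magnitude: |H| = 0.004024 (-47.9 dB); phase: φ = 89.8°.

|H| = 0.004024 (-47.9 dB), φ = 89.8°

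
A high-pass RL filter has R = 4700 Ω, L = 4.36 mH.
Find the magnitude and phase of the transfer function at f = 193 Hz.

Step 1 — Angular frequency: ω = 2π·193 = 1213 rad/s.
Step 2 — Transfer function: H(jω) = jωL/(R + jωL).
Step 3 — Numerator jωL = j·5.287; denominator R + jωL = 4700 + j5.287.
Step 4 — H = 1.265e-06 + j0.001125.
Step 5 — Magnitude: |H| = 0.001125 (-59.0 dB); phase: φ = 89.9°.

|H| = 0.001125 (-59.0 dB), φ = 89.9°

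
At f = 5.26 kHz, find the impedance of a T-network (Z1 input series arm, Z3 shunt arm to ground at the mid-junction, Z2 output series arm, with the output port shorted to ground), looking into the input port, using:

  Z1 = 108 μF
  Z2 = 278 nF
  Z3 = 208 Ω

Step 1 — Angular frequency: ω = 2π·f = 2π·5260 = 3.305e+04 rad/s.
Step 2 — Component impedances:
  Z1: Z = 1/(jωC) = -j/(ω·C) = 0 - j0.2802 Ω
  Z2: Z = 1/(jωC) = -j/(ω·C) = 0 - j108.8 Ω
  Z3: Z = R = 208 Ω
Step 3 — With the output port shorted to ground, the output series arm Z2 runs from the junction to ground; the shunt arm Z3 also runs from the junction to ground. They appear in parallel: Z3 || Z2 = 44.71 - j85.44 Ω.
Step 4 — Series with input arm Z1: Z_in = Z1 + (Z3 || Z2) = 44.71 - j85.72 Ω = 96.68∠-62.5° Ω.

Z = 44.71 - j85.72 Ω = 96.68∠-62.5° Ω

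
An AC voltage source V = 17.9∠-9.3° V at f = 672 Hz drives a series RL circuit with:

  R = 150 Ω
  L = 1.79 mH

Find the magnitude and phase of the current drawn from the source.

Step 1 — Angular frequency: ω = 2π·f = 2π·672 = 4222 rad/s.
Step 2 — Component impedances:
  R: Z = R = 150 Ω
  L: Z = jωL = j·4222·0.00179 = 0 + j7.558 Ω
Step 3 — Series combination: Z_total = R + L = 150 + j7.558 Ω = 150.2∠2.9° Ω.
Step 4 — Source phasor: V = 17.9∠-9.3° V = 17.66 - j2.893 V.
Step 5 — Ohm's law: I = V / Z_total = (17.66 - j2.893) / (150 + j7.558) = 0.1165 - j0.02515 A.
Step 6 — Convert to polar: |I| = 0.1192 A, ∠I = -12.2°.

I = 0.1192∠-12.2° A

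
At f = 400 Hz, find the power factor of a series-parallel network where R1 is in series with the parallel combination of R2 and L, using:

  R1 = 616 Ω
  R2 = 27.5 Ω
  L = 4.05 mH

Step 1 — Angular frequency: ω = 2π·f = 2π·400 = 2513 rad/s.
Step 2 — Component impedances:
  R1: Z = R = 616 Ω
  R2: Z = R = 27.5 Ω
  L: Z = jωL = j·2513·0.00405 = 0 + j10.18 Ω
Step 3 — Parallel branch: R2 || L = 1/(1/R2 + 1/L) = 3.314 + j8.952 Ω.
Step 4 — Series with R1: Z_total = R1 + (R2 || L) = 619.3 + j8.952 Ω = 619.4∠0.8° Ω.
Step 5 — Power factor: PF = cos(φ) = Re(Z)/|Z| = 619.31/619.38 = 0.9999.
Step 6 — Type: Im(Z) = 8.952 ⇒ lagging (phase φ = 0.8°).

PF = 0.9999 (lagging, φ = 0.8°)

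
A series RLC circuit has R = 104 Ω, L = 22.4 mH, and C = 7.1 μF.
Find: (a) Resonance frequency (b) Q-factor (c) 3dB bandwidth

Step 1 — Resonance: ω₀ = 1/√(LC) = 1/√(0.0224·7.1e-06) = 2508 rad/s.
Step 2 — f₀ = ω₀/(2π) = 399.1 Hz.
Step 3 — Series Q: Q = ω₀L/R = 2508·0.0224/104 = 0.5401.
Step 4 — Bandwidth: Δω = ω₀/Q = 4643 rad/s; BW = Δω/(2π) = 738.9 Hz.

(a) f₀ = 399.1 Hz  (b) Q = 0.5401  (c) BW = 738.9 Hz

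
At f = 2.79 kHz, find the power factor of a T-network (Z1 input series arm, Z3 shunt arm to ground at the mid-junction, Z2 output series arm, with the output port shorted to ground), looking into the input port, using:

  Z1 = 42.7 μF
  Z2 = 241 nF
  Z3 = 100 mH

Step 1 — Angular frequency: ω = 2π·f = 2π·2790 = 1.753e+04 rad/s.
Step 2 — Component impedances:
  Z1: Z = 1/(jωC) = -j/(ω·C) = 0 - j1.336 Ω
  Z2: Z = 1/(jωC) = -j/(ω·C) = 0 - j236.7 Ω
  Z3: Z = jωL = j·1.753e+04·0.1 = 0 + j1753 Ω
Step 3 — With the output port shorted to ground, the output series arm Z2 runs from the junction to ground; the shunt arm Z3 also runs from the junction to ground. They appear in parallel: Z3 || Z2 = 0 - j273.6 Ω.
Step 4 — Series with input arm Z1: Z_in = Z1 + (Z3 || Z2) = 0 - j275 Ω = 275∠-90.0° Ω.
Step 5 — Power factor: PF = cos(φ) = Re(Z)/|Z| = 0/275 = 0.
Step 6 — Type: Im(Z) = -275 ⇒ leading (phase φ = -90.0°).

PF = 0 (leading, φ = -90.0°)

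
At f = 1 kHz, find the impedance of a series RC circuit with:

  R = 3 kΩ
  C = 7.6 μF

Step 1 — Angular frequency: ω = 2π·f = 2π·1000 = 6283 rad/s.
Step 2 — Component impedances:
  R: Z = R = 3000 Ω
  C: Z = 1/(jωC) = -j/(ω·C) = 0 - j20.94 Ω
Step 3 — Series combination: Z_total = R + C = 3000 - j20.94 Ω = 3000∠-0.4° Ω.

Z = 3000 - j20.94 Ω = 3000∠-0.4° Ω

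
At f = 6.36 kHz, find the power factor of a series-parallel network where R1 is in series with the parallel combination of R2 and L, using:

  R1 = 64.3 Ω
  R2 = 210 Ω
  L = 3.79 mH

Step 1 — Angular frequency: ω = 2π·f = 2π·6360 = 3.996e+04 rad/s.
Step 2 — Component impedances:
  R1: Z = R = 64.3 Ω
  R2: Z = R = 210 Ω
  L: Z = jωL = j·3.996e+04·0.00379 = 0 + j151.5 Ω
Step 3 — Parallel branch: R2 || L = 1/(1/R2 + 1/L) = 71.85 + j99.63 Ω.
Step 4 — Series with R1: Z_total = R1 + (R2 || L) = 136.2 + j99.63 Ω = 168.7∠36.2° Ω.
Step 5 — Power factor: PF = cos(φ) = Re(Z)/|Z| = 136.15/168.71 = 0.807.
Step 6 — Type: Im(Z) = 99.63 ⇒ lagging (phase φ = 36.2°).

PF = 0.807 (lagging, φ = 36.2°)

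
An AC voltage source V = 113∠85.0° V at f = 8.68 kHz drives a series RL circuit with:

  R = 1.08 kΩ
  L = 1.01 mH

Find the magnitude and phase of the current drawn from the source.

Step 1 — Angular frequency: ω = 2π·f = 2π·8680 = 5.454e+04 rad/s.
Step 2 — Component impedances:
  R: Z = R = 1080 Ω
  L: Z = jωL = j·5.454e+04·0.00101 = 0 + j55.08 Ω
Step 3 — Series combination: Z_total = R + L = 1080 + j55.08 Ω = 1081∠2.9° Ω.
Step 4 — Source phasor: V = 113∠85.0° V = 9.849 + j112.6 V.
Step 5 — Ohm's law: I = V / Z_total = (9.849 + j112.6) / (1080 + j55.08) = 0.0144 + j0.1035 A.
Step 6 — Convert to polar: |I| = 0.1045 A, ∠I = 82.1°.

I = 0.1045∠82.1° A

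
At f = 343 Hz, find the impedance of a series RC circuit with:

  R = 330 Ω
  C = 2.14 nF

Step 1 — Angular frequency: ω = 2π·f = 2π·343 = 2155 rad/s.
Step 2 — Component impedances:
  R: Z = R = 330 Ω
  C: Z = 1/(jωC) = -j/(ω·C) = 0 - j2.168e+05 Ω
Step 3 — Series combination: Z_total = R + C = 330 - j2.168e+05 Ω = 2.168e+05∠-89.9° Ω.

Z = 330 - j2.168e+05 Ω = 2.168e+05∠-89.9° Ω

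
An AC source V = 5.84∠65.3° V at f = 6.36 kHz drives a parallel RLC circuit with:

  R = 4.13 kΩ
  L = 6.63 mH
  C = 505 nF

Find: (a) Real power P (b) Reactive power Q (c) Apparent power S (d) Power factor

Step 1 — Angular frequency: ω = 2π·f = 2π·6360 = 3.996e+04 rad/s.
Step 2 — Component impedances:
  R: Z = R = 4130 Ω
  L: Z = jωL = j·3.996e+04·0.00663 = 0 + j264.9 Ω
  C: Z = 1/(jωC) = -j/(ω·C) = 0 - j49.55 Ω
Step 3 — Parallel combination: 1/Z_total = 1/R + 1/L + 1/C; Z_total = 0.8994 - j60.94 Ω = 60.95∠-89.2° Ω.
Step 4 — Source phasor: V = 5.84∠65.3° V = 2.44 + j5.306 V.
Step 5 — Current: I = V / Z = -0.08645 + j0.04132 A = 0.09582∠154.5° A.
Step 6 — Complex power: S = V·I* = 0.008258 - j0.5595 VA.
Step 7 — Real power: P = Re(S) = 0.008258 W.
Step 8 — Reactive power: Q = Im(S) = -0.5595 VAR.
Step 9 — Apparent power: |S| = 0.5596 VA.
Step 10 — Power factor: PF = P/|S| = 0.01476 (leading).

(a) P = 0.008258 W  (b) Q = -0.5595 VAR  (c) S = 0.5596 VA  (d) PF = 0.01476 (leading)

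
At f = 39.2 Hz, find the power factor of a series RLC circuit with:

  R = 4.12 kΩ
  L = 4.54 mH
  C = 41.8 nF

Step 1 — Angular frequency: ω = 2π·f = 2π·39.2 = 246.3 rad/s.
Step 2 — Component impedances:
  R: Z = R = 4120 Ω
  L: Z = jωL = j·246.3·0.00454 = 0 + j1.118 Ω
  C: Z = 1/(jωC) = -j/(ω·C) = 0 - j9.713e+04 Ω
Step 3 — Series combination: Z_total = R + L + C = 4120 - j9.713e+04 Ω = 9.722e+04∠-87.6° Ω.
Step 4 — Power factor: PF = cos(φ) = Re(Z)/|Z| = 4120/9.722e+04 = 0.04238.
Step 5 — Type: Im(Z) = -9.713e+04 ⇒ leading (phase φ = -87.6°).

PF = 0.04238 (leading, φ = -87.6°)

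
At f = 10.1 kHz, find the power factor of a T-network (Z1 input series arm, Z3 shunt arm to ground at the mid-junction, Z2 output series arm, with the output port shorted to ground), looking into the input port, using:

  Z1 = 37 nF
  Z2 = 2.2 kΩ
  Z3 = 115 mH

Step 1 — Angular frequency: ω = 2π·f = 2π·1.01e+04 = 6.346e+04 rad/s.
Step 2 — Component impedances:
  Z1: Z = 1/(jωC) = -j/(ω·C) = 0 - j425.9 Ω
  Z2: Z = R = 2200 Ω
  Z3: Z = jωL = j·6.346e+04·0.115 = 0 + j7298 Ω
Step 3 — With the output port shorted to ground, the output series arm Z2 runs from the junction to ground; the shunt arm Z3 also runs from the junction to ground. They appear in parallel: Z3 || Z2 = 2017 + j608 Ω.
Step 4 — Series with input arm Z1: Z_in = Z1 + (Z3 || Z2) = 2017 + j182.1 Ω = 2025∠5.2° Ω.
Step 5 — Power factor: PF = cos(φ) = Re(Z)/|Z| = 2016.729/2024.93 = 0.9959.
Step 6 — Type: Im(Z) = 182.1 ⇒ lagging (phase φ = 5.2°).

PF = 0.9959 (lagging, φ = 5.2°)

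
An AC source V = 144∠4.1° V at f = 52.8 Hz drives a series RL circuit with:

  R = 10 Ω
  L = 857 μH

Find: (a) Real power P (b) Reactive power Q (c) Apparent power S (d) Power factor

Step 1 — Angular frequency: ω = 2π·f = 2π·52.8 = 331.8 rad/s.
Step 2 — Component impedances:
  R: Z = R = 10 Ω
  L: Z = jωL = j·331.8·0.000857 = 0 + j0.2843 Ω
Step 3 — Series combination: Z_total = R + L = 10 + j0.2843 Ω = 10∠1.6° Ω.
Step 4 — Source phasor: V = 144∠4.1° V = 143.6 + j10.3 V.
Step 5 — Current: I = V / Z = 14.38 + j0.6207 A = 14.39∠2.5° A.
Step 6 — Complex power: S = V·I* = 2072 + j58.91 VA.
Step 7 — Real power: P = Re(S) = 2072 W.
Step 8 — Reactive power: Q = Im(S) = 58.91 VAR.
Step 9 — Apparent power: |S| = 2073 VA.
Step 10 — Power factor: PF = P/|S| = 0.9996 (lagging).

(a) P = 2072 W  (b) Q = 58.91 VAR  (c) S = 2073 VA  (d) PF = 0.9996 (lagging)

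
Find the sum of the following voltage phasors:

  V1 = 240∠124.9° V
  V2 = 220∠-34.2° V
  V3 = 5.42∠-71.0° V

Step 1 — Convert each phasor to rectangular form:
  V1 = 240·(cos(124.9°) + j·sin(124.9°)) = -137.3 + j196.8 V
  V2 = 220·(cos(-34.2°) + j·sin(-34.2°)) = 182 - j123.7 V
  V3 = 5.42·(cos(-71.0°) + j·sin(-71.0°)) = 1.765 - j5.125 V
Step 2 — Sum components: V_total = 46.41 + j68.05 V.
Step 3 — Convert to polar: |V_total| = 82.37 V, ∠V_total = 55.7°.

V_total = 82.37∠55.7° V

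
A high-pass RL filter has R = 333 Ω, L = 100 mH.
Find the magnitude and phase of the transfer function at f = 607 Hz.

Step 1 — Angular frequency: ω = 2π·607 = 3814 rad/s.
Step 2 — Transfer function: H(jω) = jωL/(R + jωL).
Step 3 — Numerator jωL = j·381.4; denominator R + jωL = 333 + j381.4.
Step 4 — H = 0.5674 + j0.4954.
Step 5 — Magnitude: |H| = 0.7533 (-2.5 dB); phase: φ = 41.1°.

|H| = 0.7533 (-2.5 dB), φ = 41.1°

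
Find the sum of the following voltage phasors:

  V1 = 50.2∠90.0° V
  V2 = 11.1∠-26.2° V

Step 1 — Convert each phasor to rectangular form:
  V1 = 50.2·(cos(90.0°) + j·sin(90.0°)) = 0 + j50.2 V
  V2 = 11.1·(cos(-26.2°) + j·sin(-26.2°)) = 9.96 - j4.901 V
Step 2 — Sum components: V_total = 9.96 + j45.3 V.
Step 3 — Convert to polar: |V_total| = 46.38 V, ∠V_total = 77.6°.

V_total = 46.38∠77.6° V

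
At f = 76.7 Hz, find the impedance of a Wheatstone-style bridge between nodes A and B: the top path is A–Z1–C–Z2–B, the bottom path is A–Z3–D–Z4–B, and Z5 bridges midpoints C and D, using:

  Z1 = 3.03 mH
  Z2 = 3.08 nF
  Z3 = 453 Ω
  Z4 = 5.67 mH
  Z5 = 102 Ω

Step 1 — Angular frequency: ω = 2π·f = 2π·76.7 = 481.9 rad/s.
Step 2 — Component impedances:
  Z1: Z = jωL = j·481.9·0.00303 = 0 + j1.46 Ω
  Z2: Z = 1/(jωC) = -j/(ω·C) = 0 - j6.737e+05 Ω
  Z3: Z = R = 453 Ω
  Z4: Z = jωL = j·481.9·0.00567 = 0 + j2.732 Ω
  Z5: Z = R = 102 Ω
Step 3 — Bridge requires nodal analysis (the Z5 bridge couples midpoints C and D, so the two paths cannot be reduced to a simple series/parallel combination). Setting node B to ground and injecting 1 A at node A, the 3-node admittance system at A, C, D solves to V_A = Z_AB = 83.26 + j3.695 Ω = 83.34∠2.5° Ω.

Z = 83.26 + j3.695 Ω = 83.34∠2.5° Ω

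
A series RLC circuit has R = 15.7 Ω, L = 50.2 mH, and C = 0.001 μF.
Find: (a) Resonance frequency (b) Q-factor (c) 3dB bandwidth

Step 1 — Resonance: ω₀ = 1/√(LC) = 1/√(0.0502·1e-09) = 1.411e+05 rad/s.
Step 2 — f₀ = ω₀/(2π) = 2.246e+04 Hz.
Step 3 — Series Q: Q = ω₀L/R = 1.411e+05·0.0502/15.7 = 451.3.
Step 4 — Bandwidth: Δω = ω₀/Q = 312.7 rad/s; BW = Δω/(2π) = 49.78 Hz.

(a) f₀ = 2.246e+04 Hz  (b) Q = 451.3  (c) BW = 49.78 Hz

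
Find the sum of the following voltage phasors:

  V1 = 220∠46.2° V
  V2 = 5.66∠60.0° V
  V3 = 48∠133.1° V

Step 1 — Convert each phasor to rectangular form:
  V1 = 220·(cos(46.2°) + j·sin(46.2°)) = 152.3 + j158.8 V
  V2 = 5.66·(cos(60.0°) + j·sin(60.0°)) = 2.83 + j4.902 V
  V3 = 48·(cos(133.1°) + j·sin(133.1°)) = -32.8 + j35.05 V
Step 2 — Sum components: V_total = 122.3 + j198.7 V.
Step 3 — Convert to polar: |V_total| = 233.4 V, ∠V_total = 58.4°.

V_total = 233.4∠58.4° V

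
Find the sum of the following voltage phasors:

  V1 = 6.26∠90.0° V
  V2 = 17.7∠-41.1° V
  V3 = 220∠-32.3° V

Step 1 — Convert each phasor to rectangular form:
  V1 = 6.26·(cos(90.0°) + j·sin(90.0°)) = 0 + j6.26 V
  V2 = 17.7·(cos(-41.1°) + j·sin(-41.1°)) = 13.34 - j11.64 V
  V3 = 220·(cos(-32.3°) + j·sin(-32.3°)) = 186 - j117.6 V
Step 2 — Sum components: V_total = 199.3 - j122.9 V.
Step 3 — Convert to polar: |V_total| = 234.2 V, ∠V_total = -31.7°.

V_total = 234.2∠-31.7° V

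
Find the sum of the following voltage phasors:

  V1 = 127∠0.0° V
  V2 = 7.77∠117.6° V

Step 1 — Convert each phasor to rectangular form:
  V1 = 127·(cos(0.0°) + j·sin(0.0°)) = 127 V
  V2 = 7.77·(cos(117.6°) + j·sin(117.6°)) = -3.6 + j6.886 V
Step 2 — Sum components: V_total = 123.4 + j6.886 V.
Step 3 — Convert to polar: |V_total| = 123.6 V, ∠V_total = 3.2°.

V_total = 123.6∠3.2° V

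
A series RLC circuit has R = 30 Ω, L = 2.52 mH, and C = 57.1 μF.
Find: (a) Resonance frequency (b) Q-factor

Step 1 — Resonance condition Im(Z)=0 gives ω₀ = 1/√(LC).
Step 2 — ω₀ = 1/√(0.00252·5.71e-05) = 2636 rad/s.
Step 3 — f₀ = ω₀/(2π) = 419.6 Hz.
Step 4 — Series Q: Q = ω₀L/R = 2636·0.00252/30 = 0.2214.

(a) f₀ = 419.6 Hz  (b) Q = 0.2214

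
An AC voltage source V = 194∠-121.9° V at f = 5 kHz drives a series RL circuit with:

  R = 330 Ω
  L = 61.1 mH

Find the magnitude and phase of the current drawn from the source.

Step 1 — Angular frequency: ω = 2π·f = 2π·5000 = 3.142e+04 rad/s.
Step 2 — Component impedances:
  R: Z = R = 330 Ω
  L: Z = jωL = j·3.142e+04·0.0611 = 0 + j1920 Ω
Step 3 — Series combination: Z_total = R + L = 330 + j1920 Ω = 1948∠80.2° Ω.
Step 4 — Source phasor: V = 194∠-121.9° V = -102.5 - j164.7 V.
Step 5 — Ohm's law: I = V / Z_total = (-102.5 - j164.7) / (330 + j1920) = -0.09226 + j0.03755 A.
Step 6 — Convert to polar: |I| = 0.09961 A, ∠I = 157.9°.

I = 0.09961∠157.9° A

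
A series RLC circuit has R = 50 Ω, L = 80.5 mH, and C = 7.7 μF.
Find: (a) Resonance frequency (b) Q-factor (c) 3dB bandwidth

Step 1 — Resonance condition Im(Z)=0 gives ω₀ = 1/√(LC).
Step 2 — ω₀ = 1/√(0.0805·7.7e-06) = 1270 rad/s.
Step 3 — f₀ = ω₀/(2π) = 202.2 Hz.
Step 4 — Series Q: Q = ω₀L/R = 1270·0.0805/50 = 2.045.
Step 5 — 3dB bandwidth: Δω = ω₀/Q = 621.1 rad/s; BW = Δω/(2π) = 98.85 Hz.

(a) f₀ = 202.2 Hz  (b) Q = 2.045  (c) BW = 98.85 Hz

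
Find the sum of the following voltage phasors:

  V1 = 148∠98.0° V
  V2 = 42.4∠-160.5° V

Step 1 — Convert each phasor to rectangular form:
  V1 = 148·(cos(98.0°) + j·sin(98.0°)) = -20.6 + j146.6 V
  V2 = 42.4·(cos(-160.5°) + j·sin(-160.5°)) = -39.97 - j14.15 V
Step 2 — Sum components: V_total = -60.57 + j132.4 V.
Step 3 — Convert to polar: |V_total| = 145.6 V, ∠V_total = 114.6°.

V_total = 145.6∠114.6° V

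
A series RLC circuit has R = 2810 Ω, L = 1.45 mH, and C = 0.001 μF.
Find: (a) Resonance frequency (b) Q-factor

Step 1 — Resonance condition Im(Z)=0 gives ω₀ = 1/√(LC).
Step 2 — ω₀ = 1/√(0.00145·1e-09) = 8.305e+05 rad/s.
Step 3 — f₀ = ω₀/(2π) = 1.322e+05 Hz.
Step 4 — Series Q: Q = ω₀L/R = 8.305e+05·0.00145/2810 = 0.4285.

(a) f₀ = 1.322e+05 Hz  (b) Q = 0.4285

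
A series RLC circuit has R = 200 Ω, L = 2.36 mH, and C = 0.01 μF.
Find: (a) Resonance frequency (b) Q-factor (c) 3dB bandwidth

Step 1 — Resonance: ω₀ = 1/√(LC) = 1/√(0.00236·1e-08) = 2.058e+05 rad/s.
Step 2 — f₀ = ω₀/(2π) = 3.276e+04 Hz.
Step 3 — Series Q: Q = ω₀L/R = 2.058e+05·0.00236/200 = 2.429.
Step 4 — Bandwidth: Δω = ω₀/Q = 8.475e+04 rad/s; BW = Δω/(2π) = 1.349e+04 Hz.

(a) f₀ = 3.276e+04 Hz  (b) Q = 2.429  (c) BW = 1.349e+04 Hz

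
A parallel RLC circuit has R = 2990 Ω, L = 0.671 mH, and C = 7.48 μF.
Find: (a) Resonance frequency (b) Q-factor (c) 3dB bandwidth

Step 1 — Resonance: ω₀ = 1/√(LC) = 1/√(0.000671·7.48e-06) = 1.412e+04 rad/s.
Step 2 — f₀ = ω₀/(2π) = 2247 Hz.
Step 3 — Parallel Q: Q = R/(ω₀L) = 2990/(1.412e+04·0.000671) = 315.7.
Step 4 — Bandwidth: Δω = ω₀/Q = 44.71 rad/s; BW = Δω/(2π) = 7.116 Hz.

(a) f₀ = 2247 Hz  (b) Q = 315.7  (c) BW = 7.116 Hz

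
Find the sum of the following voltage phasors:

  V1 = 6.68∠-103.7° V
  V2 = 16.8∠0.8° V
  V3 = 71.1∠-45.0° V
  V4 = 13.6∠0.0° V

Step 1 — Convert each phasor to rectangular form:
  V1 = 6.68·(cos(-103.7°) + j·sin(-103.7°)) = -1.582 - j6.49 V
  V2 = 16.8·(cos(0.8°) + j·sin(0.8°)) = 16.8 + j0.2346 V
  V3 = 71.1·(cos(-45.0°) + j·sin(-45.0°)) = 50.28 - j50.28 V
  V4 = 13.6·(cos(0.0°) + j·sin(0.0°)) = 13.6 V
Step 2 — Sum components: V_total = 79.09 - j56.53 V.
Step 3 — Convert to polar: |V_total| = 97.22 V, ∠V_total = -35.6°.

V_total = 97.22∠-35.6° V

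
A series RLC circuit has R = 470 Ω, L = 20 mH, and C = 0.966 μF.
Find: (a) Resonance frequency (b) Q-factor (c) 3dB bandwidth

Step 1 — Resonance: ω₀ = 1/√(LC) = 1/√(0.02·9.66e-07) = 7194 rad/s.
Step 2 — f₀ = ω₀/(2π) = 1145 Hz.
Step 3 — Series Q: Q = ω₀L/R = 7194·0.02/470 = 0.3061.
Step 4 — Bandwidth: Δω = ω₀/Q = 2.35e+04 rad/s; BW = Δω/(2π) = 3740 Hz.

(a) f₀ = 1145 Hz  (b) Q = 0.3061  (c) BW = 3740 Hz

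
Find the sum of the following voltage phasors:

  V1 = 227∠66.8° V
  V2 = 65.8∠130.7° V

Step 1 — Convert each phasor to rectangular form:
  V1 = 227·(cos(66.8°) + j·sin(66.8°)) = 89.42 + j208.6 V
  V2 = 65.8·(cos(130.7°) + j·sin(130.7°)) = -42.91 + j49.89 V
Step 2 — Sum components: V_total = 46.52 + j258.5 V.
Step 3 — Convert to polar: |V_total| = 262.7 V, ∠V_total = 79.8°.

V_total = 262.7∠79.8° V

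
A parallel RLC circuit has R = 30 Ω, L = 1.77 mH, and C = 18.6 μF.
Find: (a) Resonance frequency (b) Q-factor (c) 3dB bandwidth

Step 1 — Resonance: ω₀ = 1/√(LC) = 1/√(0.00177·1.86e-05) = 5511 rad/s.
Step 2 — f₀ = ω₀/(2π) = 877.2 Hz.
Step 3 — Parallel Q: Q = R/(ω₀L) = 30/(5511·0.00177) = 3.075.
Step 4 — Bandwidth: Δω = ω₀/Q = 1792 rad/s; BW = Δω/(2π) = 285.2 Hz.

(a) f₀ = 877.2 Hz  (b) Q = 3.075  (c) BW = 285.2 Hz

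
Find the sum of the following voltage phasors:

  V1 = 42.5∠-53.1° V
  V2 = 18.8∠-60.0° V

Step 1 — Convert each phasor to rectangular form:
  V1 = 42.5·(cos(-53.1°) + j·sin(-53.1°)) = 25.52 - j33.99 V
  V2 = 18.8·(cos(-60.0°) + j·sin(-60.0°)) = 9.4 - j16.28 V
Step 2 — Sum components: V_total = 34.92 - j50.27 V.
Step 3 — Convert to polar: |V_total| = 61.21 V, ∠V_total = -55.2°.

V_total = 61.21∠-55.2° V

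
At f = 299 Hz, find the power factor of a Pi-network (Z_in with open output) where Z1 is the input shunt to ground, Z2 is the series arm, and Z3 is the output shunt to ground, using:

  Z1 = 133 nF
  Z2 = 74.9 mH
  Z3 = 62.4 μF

Step 1 — Angular frequency: ω = 2π·f = 2π·299 = 1879 rad/s.
Step 2 — Component impedances:
  Z1: Z = 1/(jωC) = -j/(ω·C) = 0 - j4002 Ω
  Z2: Z = jωL = j·1879·0.0749 = 0 + j140.7 Ω
  Z3: Z = 1/(jωC) = -j/(ω·C) = 0 - j8.53 Ω
Step 3 — With open output, the series arm Z2 and the output shunt Z3 appear in series to ground: Z2 + Z3 = 0 + j132.2 Ω.
Step 4 — Parallel with input shunt Z1: Z_in = Z1 || (Z2 + Z3) = 0 + j136.7 Ω = 136.7∠90.0° Ω.
Step 5 — Power factor: PF = cos(φ) = Re(Z)/|Z| = -0/136.7 = -0.
Step 6 — Type: Im(Z) = 136.7 ⇒ lagging (phase φ = 90.0°).

PF = -0 (lagging, φ = 90.0°)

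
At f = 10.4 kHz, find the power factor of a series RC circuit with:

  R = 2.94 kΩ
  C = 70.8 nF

Step 1 — Angular frequency: ω = 2π·f = 2π·1.04e+04 = 6.535e+04 rad/s.
Step 2 — Component impedances:
  R: Z = R = 2940 Ω
  C: Z = 1/(jωC) = -j/(ω·C) = 0 - j216.1 Ω
Step 3 — Series combination: Z_total = R + C = 2940 - j216.1 Ω = 2948∠-4.2° Ω.
Step 4 — Power factor: PF = cos(φ) = Re(Z)/|Z| = 2940/2948 = 0.9973.
Step 5 — Type: Im(Z) = -216.1 ⇒ leading (phase φ = -4.2°).

PF = 0.9973 (leading, φ = -4.2°)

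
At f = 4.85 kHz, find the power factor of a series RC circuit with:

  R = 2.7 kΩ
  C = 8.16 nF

Step 1 — Angular frequency: ω = 2π·f = 2π·4850 = 3.047e+04 rad/s.
Step 2 — Component impedances:
  R: Z = R = 2700 Ω
  C: Z = 1/(jωC) = -j/(ω·C) = 0 - j4022 Ω
Step 3 — Series combination: Z_total = R + C = 2700 - j4022 Ω = 4844∠-56.1° Ω.
Step 4 — Power factor: PF = cos(φ) = Re(Z)/|Z| = 2700/4844 = 0.5574.
Step 5 — Type: Im(Z) = -4022 ⇒ leading (phase φ = -56.1°).

PF = 0.5574 (leading, φ = -56.1°)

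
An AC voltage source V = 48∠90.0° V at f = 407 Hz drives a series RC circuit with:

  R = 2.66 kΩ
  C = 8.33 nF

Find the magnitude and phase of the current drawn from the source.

Step 1 — Angular frequency: ω = 2π·f = 2π·407 = 2557 rad/s.
Step 2 — Component impedances:
  R: Z = R = 2660 Ω
  C: Z = 1/(jωC) = -j/(ω·C) = 0 - j4.694e+04 Ω
Step 3 — Series combination: Z_total = R + C = 2660 - j4.694e+04 Ω = 4.702e+04∠-86.8° Ω.
Step 4 — Source phasor: V = 48∠90.0° V = 0 + j48 V.
Step 5 — Ohm's law: I = V / Z_total = (0 + j48) / (2660 - j4.694e+04) = -0.001019 + j5.775e-05 A.
Step 6 — Convert to polar: |I| = 0.001021 A, ∠I = 176.8°.

I = 0.001021∠176.8° A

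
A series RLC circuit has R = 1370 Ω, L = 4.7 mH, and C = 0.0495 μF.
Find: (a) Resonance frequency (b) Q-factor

Step 1 — Resonance condition Im(Z)=0 gives ω₀ = 1/√(LC).
Step 2 — ω₀ = 1/√(0.0047·4.95e-08) = 6.556e+04 rad/s.
Step 3 — f₀ = ω₀/(2π) = 1.043e+04 Hz.
Step 4 — Series Q: Q = ω₀L/R = 6.556e+04·0.0047/1370 = 0.2249.

(a) f₀ = 1.043e+04 Hz  (b) Q = 0.2249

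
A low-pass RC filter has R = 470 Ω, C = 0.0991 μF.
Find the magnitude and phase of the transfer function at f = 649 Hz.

Step 1 — Angular frequency: ω = 2π·649 = 4078 rad/s.
Step 2 — Transfer function: H(jω) = 1/(1 + jωRC).
Step 3 — Denominator: 1 + jωRC = 1 + j·4078·470·9.91e-08 = 1 + j0.1899.
Step 4 — H = 0.9652 - j0.1833.
Step 5 — Magnitude: |H| = 0.9824 (-0.2 dB); phase: φ = -10.8°.

|H| = 0.9824 (-0.2 dB), φ = -10.8°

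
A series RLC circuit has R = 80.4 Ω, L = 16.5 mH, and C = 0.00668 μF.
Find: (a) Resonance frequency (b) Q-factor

Step 1 — Resonance condition Im(Z)=0 gives ω₀ = 1/√(LC).
Step 2 — ω₀ = 1/√(0.0165·6.68e-09) = 9.525e+04 rad/s.
Step 3 — f₀ = ω₀/(2π) = 1.516e+04 Hz.
Step 4 — Series Q: Q = ω₀L/R = 9.525e+04·0.0165/80.4 = 19.55.

(a) f₀ = 1.516e+04 Hz  (b) Q = 19.55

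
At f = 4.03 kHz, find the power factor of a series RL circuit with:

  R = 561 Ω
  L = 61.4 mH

Step 1 — Angular frequency: ω = 2π·f = 2π·4030 = 2.532e+04 rad/s.
Step 2 — Component impedances:
  R: Z = R = 561 Ω
  L: Z = jωL = j·2.532e+04·0.0614 = 0 + j1555 Ω
Step 3 — Series combination: Z_total = R + L = 561 + j1555 Ω = 1653∠70.2° Ω.
Step 4 — Power factor: PF = cos(φ) = Re(Z)/|Z| = 561/1653 = 0.3394.
Step 5 — Type: Im(Z) = 1555 ⇒ lagging (phase φ = 70.2°).

PF = 0.3394 (lagging, φ = 70.2°)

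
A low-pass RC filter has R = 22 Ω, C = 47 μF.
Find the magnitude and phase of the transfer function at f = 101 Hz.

Step 1 — Angular frequency: ω = 2π·101 = 634.6 rad/s.
Step 2 — Transfer function: H(jω) = 1/(1 + jωRC).
Step 3 — Denominator: 1 + jωRC = 1 + j·634.6·22·4.7e-05 = 1 + j0.6562.
Step 4 — H = 0.699 - j0.4587.
Step 5 — Magnitude: |H| = 0.8361 (-1.6 dB); phase: φ = -33.3°.

|H| = 0.8361 (-1.6 dB), φ = -33.3°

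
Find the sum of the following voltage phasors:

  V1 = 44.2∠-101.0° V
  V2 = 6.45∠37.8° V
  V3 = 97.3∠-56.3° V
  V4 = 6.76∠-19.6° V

Step 1 — Convert each phasor to rectangular form:
  V1 = 44.2·(cos(-101.0°) + j·sin(-101.0°)) = -8.434 - j43.39 V
  V2 = 6.45·(cos(37.8°) + j·sin(37.8°)) = 5.096 + j3.953 V
  V3 = 97.3·(cos(-56.3°) + j·sin(-56.3°)) = 53.99 - j80.95 V
  V4 = 6.76·(cos(-19.6°) + j·sin(-19.6°)) = 6.368 - j2.268 V
Step 2 — Sum components: V_total = 57.02 - j122.7 V.
Step 3 — Convert to polar: |V_total| = 135.3 V, ∠V_total = -65.1°.

V_total = 135.3∠-65.1° V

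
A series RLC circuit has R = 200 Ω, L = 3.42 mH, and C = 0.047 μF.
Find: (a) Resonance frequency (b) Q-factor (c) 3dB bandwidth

Step 1 — Resonance condition Im(Z)=0 gives ω₀ = 1/√(LC).
Step 2 — ω₀ = 1/√(0.00342·4.7e-08) = 7.887e+04 rad/s.
Step 3 — f₀ = ω₀/(2π) = 1.255e+04 Hz.
Step 4 — Series Q: Q = ω₀L/R = 7.887e+04·0.00342/200 = 1.349.
Step 5 — 3dB bandwidth: Δω = ω₀/Q = 5.848e+04 rad/s; BW = Δω/(2π) = 9307 Hz.

(a) f₀ = 1.255e+04 Hz  (b) Q = 1.349  (c) BW = 9307 Hz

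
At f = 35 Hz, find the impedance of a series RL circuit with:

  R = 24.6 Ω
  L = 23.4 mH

Step 1 — Angular frequency: ω = 2π·f = 2π·35 = 219.9 rad/s.
Step 2 — Component impedances:
  R: Z = R = 24.6 Ω
  L: Z = jωL = j·219.9·0.0234 = 0 + j5.146 Ω
Step 3 — Series combination: Z_total = R + L = 24.6 + j5.146 Ω = 25.13∠11.8° Ω.

Z = 24.6 + j5.146 Ω = 25.13∠11.8° Ω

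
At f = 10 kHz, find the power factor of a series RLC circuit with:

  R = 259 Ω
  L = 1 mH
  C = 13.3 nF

Step 1 — Angular frequency: ω = 2π·f = 2π·1e+04 = 6.283e+04 rad/s.
Step 2 — Component impedances:
  R: Z = R = 259 Ω
  L: Z = jωL = j·6.283e+04·0.001 = 0 + j62.83 Ω
  C: Z = 1/(jωC) = -j/(ω·C) = 0 - j1197 Ω
Step 3 — Series combination: Z_total = R + L + C = 259 - j1134 Ω = 1163∠-77.1° Ω.
Step 4 — Power factor: PF = cos(φ) = Re(Z)/|Z| = 259/1163 = 0.2227.
Step 5 — Type: Im(Z) = -1134 ⇒ leading (phase φ = -77.1°).

PF = 0.2227 (leading, φ = -77.1°)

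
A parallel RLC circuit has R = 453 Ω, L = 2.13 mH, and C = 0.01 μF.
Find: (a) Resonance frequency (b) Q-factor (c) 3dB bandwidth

Step 1 — Resonance: ω₀ = 1/√(LC) = 1/√(0.00213·1e-08) = 2.167e+05 rad/s.
Step 2 — f₀ = ω₀/(2π) = 3.449e+04 Hz.
Step 3 — Parallel Q: Q = R/(ω₀L) = 453/(2.167e+05·0.00213) = 0.9815.
Step 4 — Bandwidth: Δω = ω₀/Q = 2.208e+05 rad/s; BW = Δω/(2π) = 3.513e+04 Hz.

(a) f₀ = 3.449e+04 Hz  (b) Q = 0.9815  (c) BW = 3.513e+04 Hz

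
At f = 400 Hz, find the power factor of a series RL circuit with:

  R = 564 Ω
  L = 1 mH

Step 1 — Angular frequency: ω = 2π·f = 2π·400 = 2513 rad/s.
Step 2 — Component impedances:
  R: Z = R = 564 Ω
  L: Z = jωL = j·2513·0.001 = 0 + j2.513 Ω
Step 3 — Series combination: Z_total = R + L = 564 + j2.513 Ω = 564∠0.3° Ω.
Step 4 — Power factor: PF = cos(φ) = Re(Z)/|Z| = 564/564 = 1.
Step 5 — Type: Im(Z) = 2.513 ⇒ lagging (phase φ = 0.3°).

PF = 1 (lagging, φ = 0.3°)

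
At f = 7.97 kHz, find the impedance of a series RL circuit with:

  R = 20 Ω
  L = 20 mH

Step 1 — Angular frequency: ω = 2π·f = 2π·7970 = 5.008e+04 rad/s.
Step 2 — Component impedances:
  R: Z = R = 20 Ω
  L: Z = jωL = j·5.008e+04·0.02 = 0 + j1002 Ω
Step 3 — Series combination: Z_total = R + L = 20 + j1002 Ω = 1002∠88.9° Ω.

Z = 20 + j1002 Ω = 1002∠88.9° Ω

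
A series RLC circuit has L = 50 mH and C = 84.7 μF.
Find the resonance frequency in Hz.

Step 1 — Resonance condition Im(Z)=0 gives ω₀ = 1/√(LC).
Step 2 — ω₀ = 1/√(0.05·8.47e-05) = 485.9 rad/s.
Step 3 — f₀ = ω₀/(2π) = 77.34 Hz.

f₀ = 77.34 Hz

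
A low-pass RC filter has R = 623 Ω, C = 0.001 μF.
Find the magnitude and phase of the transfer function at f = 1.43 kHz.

Step 1 — Angular frequency: ω = 2π·1430 = 8985 rad/s.
Step 2 — Transfer function: H(jω) = 1/(1 + jωRC).
Step 3 — Denominator: 1 + jωRC = 1 + j·8985·623·1e-09 = 1 + j0.005598.
Step 4 — H = 1 - j0.005597.
Step 5 — Magnitude: |H| = 1 (-0.0 dB); phase: φ = -0.3°.

|H| = 1 (-0.0 dB), φ = -0.3°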